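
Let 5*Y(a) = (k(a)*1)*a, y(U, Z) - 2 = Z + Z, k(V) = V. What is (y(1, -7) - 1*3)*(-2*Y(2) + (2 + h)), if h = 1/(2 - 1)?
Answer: -21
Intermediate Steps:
h = 1 (h = 1/1 = 1)
y(U, Z) = 2 + 2*Z (y(U, Z) = 2 + (Z + Z) = 2 + 2*Z)
Y(a) = a²/5 (Y(a) = ((a*1)*a)/5 = (a*a)/5 = a²/5)
(y(1, -7) - 1*3)*(-2*Y(2) + (2 + h)) = ((2 + 2*(-7)) - 1*3)*(-2*2²/5 + (2 + 1)) = ((2 - 14) - 3)*(-2*4/5 + 3) = (-12 - 3)*(-2*⅘ + 3) = -15*(-8/5 + 3) = -15*7/5 = -21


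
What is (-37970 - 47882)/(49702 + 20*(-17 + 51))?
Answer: -42926/25191 ≈ -1.7040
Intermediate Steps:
(-37970 - 47882)/(49702 + 20*(-17 + 51)) = -85852/(49702 + 20*34) = -85852/(49702 + 680) = -85852/50382 = -85852*1/50382 = -42926/25191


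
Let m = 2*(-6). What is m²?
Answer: 144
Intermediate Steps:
m = -12
m² = (-12)² = 144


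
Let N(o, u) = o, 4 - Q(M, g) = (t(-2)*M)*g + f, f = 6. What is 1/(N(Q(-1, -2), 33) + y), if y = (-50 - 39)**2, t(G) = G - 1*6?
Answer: 1/7935 ≈ 0.00012602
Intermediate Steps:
t(G) = -6 + G (t(G) = G - 6 = -6 + G)
Q(M, g) = -2 + 8*M*g (Q(M, g) = 4 - (((-6 - 2)*M)*g + 6) = 4 - ((-8*M)*g + 6) = 4 - (-8*M*g + 6) = 4 - (6 - 8*M*g) = 4 + (-6 + 8*M*g) = -2 + 8*M*g)
y = 7921 (y = (-89)**2 = 7921)
1/(N(Q(-1, -2), 33) + y) = 1/((-2 + 8*(-1)*(-2)) + 7921) = 1/((-2 + 16) + 7921) = 1/(14 + 7921) = 1/7935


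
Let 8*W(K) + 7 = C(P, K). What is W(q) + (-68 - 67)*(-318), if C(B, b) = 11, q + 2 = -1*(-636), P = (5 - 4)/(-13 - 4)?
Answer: 85861/2 ≈ 42931.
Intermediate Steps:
P = -1/17 (P = 1/(-17) = 1*(-1/17) = -1/17 ≈ -0.058824)
q = 634 (q = -2 - 1*(-636) = -2 + 636 = 634)
W(K) = ½ (W(K) = -7/8 + (⅛)*11 = -7/8 + 11/8 = ½)
W(q) + (-68 - 67)*(-318) = ½ + (-68 - 67)*(-318) = ½ - 135*(-318) = ½ + 42930 = 85861/2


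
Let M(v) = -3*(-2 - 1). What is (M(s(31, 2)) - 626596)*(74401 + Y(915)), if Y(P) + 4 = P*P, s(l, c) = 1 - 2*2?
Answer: -571210494114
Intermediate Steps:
s(l, c) = -3 (s(l, c) = 1 - 4 = -3)
Y(P) = -4 + P**2 (Y(P) = -4 + P*P = -4 + P**2)
M(v) = 9 (M(v) = -3*(-3) = 9)
(M(s(31, 2)) - 626596)*(74401 + Y(915)) = (9 - 626596)*(74401 + (-4 + 915**2)) = -626587*(74401 + (-4 + 837225)) = -626587*(74401 + 837221) = -626587*911622 = -571210494114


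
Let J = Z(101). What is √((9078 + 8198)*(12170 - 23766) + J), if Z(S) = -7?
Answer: 3*I*√22259167 ≈ 14154.0*I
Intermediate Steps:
J = -7
√((9078 + 8198)*(12170 - 23766) + J) = √((9078 + 8198)*(12170 - 23766) - 7) = √(17276*(-11596) - 7) = √(-200332496 - 7) = √(-200332503) = 3*I*√22259167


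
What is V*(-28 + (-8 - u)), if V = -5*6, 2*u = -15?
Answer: 855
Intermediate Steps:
u = -15/2 (u = (1/2)*(-15) = -15/2 ≈ -7.5000)
V = -30
V*(-28 + (-8 - u)) = -30*(-28 + (-8 - 1*(-15/2))) = -30*(-28 + (-8 + 15/2)) = -30*(-28 - 1/2) = -30*(-57/2) = 855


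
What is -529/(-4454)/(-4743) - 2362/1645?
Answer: -49898880769/34751154690 ≈ -1.4359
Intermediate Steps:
-529/(-4454)/(-4743) - 2362/1645 = -529*(-1/4454)*(-1/4743) - 2362*1/1645 = (529/4454)*(-1/4743) - 2362/1645 = -529/21125322 - 2362/1645 = -49898880769/34751154690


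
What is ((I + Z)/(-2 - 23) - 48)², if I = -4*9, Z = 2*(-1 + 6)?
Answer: 1378276/625 ≈ 2205.2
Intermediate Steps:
Z = 10 (Z = 2*5 = 10)
I = -36
((I + Z)/(-2 - 23) - 48)² = ((-36 + 10)/(-2 - 23) - 48)² = (-26/(-25) - 48)² = (-26*(-1/25) - 48)² = (26/25 - 48)² = (-1174/25)² = 1378276/625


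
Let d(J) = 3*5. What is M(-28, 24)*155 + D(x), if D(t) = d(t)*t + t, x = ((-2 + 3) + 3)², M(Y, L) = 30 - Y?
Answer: 9246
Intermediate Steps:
d(J) = 15
x = 16 (x = (1 + 3)² = 4² = 16)
D(t) = 16*t (D(t) = 15*t + t = 16*t)
M(-28, 24)*155 + D(x) = (30 - 1*(-28))*155 + 16*16 = (30 + 28)*155 + 256 = 58*155 + 256 = 8990 + 256 = 9246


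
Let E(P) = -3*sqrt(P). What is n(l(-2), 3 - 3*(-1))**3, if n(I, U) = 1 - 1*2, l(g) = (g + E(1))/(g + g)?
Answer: -1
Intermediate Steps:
l(g) = (-3 + g)/(2*g) (l(g) = (g - 3*sqrt(1))/(g + g) = (g - 3*1)/((2*g)) = (g - 3)*(1/(2*g)) = (-3 + g)*(1/(2*g)) = (-3 + g)/(2*g))
n(I, U) = -1 (n(I, U) = 1 - 2 = -1)
n(l(-2), 3 - 3*(-1))**3 = (-1)**3 = -1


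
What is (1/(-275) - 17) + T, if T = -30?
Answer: -12926/275 ≈ -47.004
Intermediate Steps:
(1/(-275) - 17) + T = (1/(-275) - 17) - 30 = (-1/275 - 17) - 30 = -4676/275 - 30 = -12926/275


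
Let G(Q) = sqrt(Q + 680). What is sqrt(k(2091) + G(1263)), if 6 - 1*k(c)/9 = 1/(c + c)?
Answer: sqrt(104930562 + 1943236*sqrt(1943))/1394 ≈ 9.9034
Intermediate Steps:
G(Q) = sqrt(680 + Q)
k(c) = 54 - 9/(2*c) (k(c) = 54 - 9/(c + c) = 54 - 9*1/(2*c) = 54 - 9/(2*c))
sqrt(k(2091) + G(1263)) = sqrt((54 - 9/2/2091) + sqrt(680 + 1263)) = sqrt((54 - 9/2*1/2091) + sqrt(1943)) = sqrt((54 - 3/1394) + sqrt(1943)) = sqrt(75273/1394 + sqrt(1943))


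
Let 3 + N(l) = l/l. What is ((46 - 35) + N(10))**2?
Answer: 81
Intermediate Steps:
N(l) = -2 (N(l) = -3 + l/l = -3 + 1 = -2)
((46 - 35) + N(10))**2 = ((46 - 35) - 2)**2 = (11 - 2)**2 = 9**2 = 81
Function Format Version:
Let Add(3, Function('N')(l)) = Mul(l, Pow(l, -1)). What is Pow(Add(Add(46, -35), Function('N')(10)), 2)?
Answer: 81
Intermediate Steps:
Function('N')(l) = -2 (Function('N')(l) = Add(-3, Mul(l, Pow(l, -1))) = Add(-3, 1) = -2)
Pow(Add(Add(46, -35), Function('N')(10)), 2) = Pow(Add(Add(46, -35), -2), 2) = Pow(Add(11, -2), 2) = Pow(9, 2) = 81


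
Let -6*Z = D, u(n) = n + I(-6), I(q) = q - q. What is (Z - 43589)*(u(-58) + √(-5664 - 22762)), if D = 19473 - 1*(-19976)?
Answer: 8728507/3 - 300983*I*√28426/6 ≈ 2.9095e+6 - 8.4576e+6*I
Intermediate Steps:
I(q) = 0
D = 39449 (D = 19473 + 19976 = 39449)
u(n) = n (u(n) = n + 0 = n)
Z = -39449/6 (Z = -⅙*39449 = -39449/6 ≈ -6574.8)
(Z - 43589)*(u(-58) + √(-5664 - 22762)) = (-39449/6 - 43589)*(-58 + √(-5664 - 22762)) = -300983*(-58 + √(-28426))/6 = -300983*(-58 + I*√28426)/6 = 8728507/3 - 300983*I*√28426/6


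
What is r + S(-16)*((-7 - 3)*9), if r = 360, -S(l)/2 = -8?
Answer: -1080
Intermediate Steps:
S(l) = 16 (S(l) = -2*(-8) = 16)
r + S(-16)*((-7 - 3)*9) = 360 + 16*((-7 - 3)*9) = 360 + 16*(-10*9) = 360 + 16*(-90) = 360 - 1440 = -1080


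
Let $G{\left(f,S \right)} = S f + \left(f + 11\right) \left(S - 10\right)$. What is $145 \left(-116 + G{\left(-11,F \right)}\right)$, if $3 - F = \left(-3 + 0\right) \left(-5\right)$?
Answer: $2320$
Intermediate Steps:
$F = -12$ ($F = 3 - \left(-3 + 0\right) \left(-5\right) = 3 - \left(-3\right) \left(-5\right) = 3 - 15 = -12$)
$G{\left(f,S \right)} = S f + \left(-10 + S\right) \left(11 + f\right)$ ($G{\left(f,S \right)} = S f + \left(11 + f\right) \left(-10 + S\right) = S f + \left(-10 + S\right) \left(11 + f\right)$)
$145 \left(-116 + G{\left(-11,F \right)}\right) = 145 \left(-116 + \left(-110 - -110 + 11 \left(-12\right) + 2 \left(-12\right) \left(-11\right)\right)\right) = 145 \left(-116 + \left(-110 + 110 - 132 + 264\right)\right) = 145 \left(-116 + 132\right) = 145 \cdot 16 = 2320$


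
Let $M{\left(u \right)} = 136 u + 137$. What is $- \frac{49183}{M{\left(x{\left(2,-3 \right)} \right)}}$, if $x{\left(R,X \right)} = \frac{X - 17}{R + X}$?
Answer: $- \frac{49183}{2857} \approx -17.215$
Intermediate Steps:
$x{\left(R,X \right)} = \frac{-17 + X}{R + X}$
$M{\left(u \right)} = 137 + 136 u$
$- \frac{49183}{M{\left(x{\left(2,-3 \right)} \right)}} = - \frac{49183}{137 + 136 \frac{-17 - 3}{2 - 3}} = - \frac{49183}{137 + 136 \frac{1}{-1} \left(-20\right)} = - \frac{49183}{137 + 136 \left(\left(-1\right) \left(-20\right)\right)} = - \frac{49183}{137 + 136 \cdot 20} = - \frac{49183}{137 + 2720} = - \frac{49183}{2857}$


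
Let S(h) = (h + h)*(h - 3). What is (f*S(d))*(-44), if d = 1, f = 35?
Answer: 6160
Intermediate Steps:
S(h) = 2*h*(-3 + h) (S(h) = (2*h)*(-3 + h) = 2*h*(-3 + h))
(f*S(d))*(-44) = (35*(2*1*(-3 + 1)))*(-44) = (35*(2*1*(-2)))*(-44) = (35*(-4))*(-44) = -140*(-44) = 6160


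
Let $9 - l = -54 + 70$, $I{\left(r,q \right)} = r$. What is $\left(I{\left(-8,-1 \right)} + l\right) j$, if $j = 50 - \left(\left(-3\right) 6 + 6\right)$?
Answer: $-930$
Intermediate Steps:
$j = 62$ ($j = 50 - \left(-18 + 6\right) = 50 - -12 = 50 + 12 = 62$)
$l = -7$ ($l = 9 - \left(-54 + 70\right) = 9 - 16 = -7$)
$\left(I{\left(-8,-1 \right)} + l\right) j = \left(-8 - 7\right) 62 = \left(-15\right) 62 = -930$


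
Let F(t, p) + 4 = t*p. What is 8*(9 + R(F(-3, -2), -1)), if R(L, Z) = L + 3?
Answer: 112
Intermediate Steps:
F(t, p) = -4 + p*t (F(t, p) = -4 + t*p = -4 + p*t)
R(L, Z) = 3 + L
8*(9 + R(F(-3, -2), -1)) = 8*(9 + (3 + (-4 - 2*(-3)))) = 8*(9 + (3 + (-4 + 6))) = 8*(9 + (3 + 2)) = 8*(9 + 5) = 8*14 = 112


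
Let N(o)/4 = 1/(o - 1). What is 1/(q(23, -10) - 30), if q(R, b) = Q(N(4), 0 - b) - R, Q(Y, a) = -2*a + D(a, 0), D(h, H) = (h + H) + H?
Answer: -1/63 ≈ -0.015873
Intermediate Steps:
D(h, H) = h + 2*H (D(h, H) = (H + h) + H = h + 2*H)
N(o) = 4/(-1 + o) (N(o) = 4/(o - 1) = 4/(-1 + o))
Q(Y, a) = -a (Q(Y, a) = -2*a + (a + 2*0) = -2*a + (a + 0) = -2*a + a = -a)
q(R, b) = b - R (q(R, b) = -(0 - b) - R = -(-1)*b - R = b - R)
1/(q(23, -10) - 30) = 1/((-10 - 1*23) - 30) = 1/((-10 - 23) - 30) = 1/(-33 - 30) = 1/(-63) = -1/63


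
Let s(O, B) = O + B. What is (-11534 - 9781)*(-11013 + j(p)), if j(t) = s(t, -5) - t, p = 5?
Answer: 234848670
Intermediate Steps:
s(O, B) = B + O
j(t) = -5 (j(t) = (-5 + t) - t = -5)
(-11534 - 9781)*(-11013 + j(p)) = (-11534 - 9781)*(-11013 - 5) = -21315*(-11018) = 234848670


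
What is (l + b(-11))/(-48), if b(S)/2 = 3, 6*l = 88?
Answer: -31/72 ≈ -0.43056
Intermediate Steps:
l = 44/3 (l = (⅙)*88 = 44/3 ≈ 14.667)
b(S) = 6 (b(S) = 2*3 = 6)
(l + b(-11))/(-48) = (44/3 + 6)/(-48) = -1/48*62/3 = -31/72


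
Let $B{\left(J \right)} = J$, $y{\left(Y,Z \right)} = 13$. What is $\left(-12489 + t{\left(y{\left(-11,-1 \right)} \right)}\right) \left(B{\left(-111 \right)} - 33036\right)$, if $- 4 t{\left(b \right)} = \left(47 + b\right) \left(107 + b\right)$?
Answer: $473637483$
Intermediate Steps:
$t{\left(b \right)} = - \frac{\left(47 + b\right) \left(107 + b\right)}{4}$
$\left(-12489 + t{\left(y{\left(-11,-1 \right)} \right)}\right) \left(B{\left(-111 \right)} - 33036\right) = \left(-12489 - \left(\frac{7031}{4} + \frac{169}{4}\right)\right) \left(-111 - 33036\right) = \left(-12489 - 1800\right) \left(-33147\right) = \left(-14289\right) \left(-33147\right) = 473637483$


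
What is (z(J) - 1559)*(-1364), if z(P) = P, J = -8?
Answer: 2137388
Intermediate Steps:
(z(J) - 1559)*(-1364) = (-8 - 1559)*(-1364) = -1567*(-1364) = 2137388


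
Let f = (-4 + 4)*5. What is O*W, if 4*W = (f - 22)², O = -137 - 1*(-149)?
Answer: 1452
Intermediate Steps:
O = 12 (O = -137 + 149 = 12)
f = 0 (f = 0*5 = 0)
W = 121 (W = (0 - 22)²/4 = (¼)*(-22)² = (¼)*484 = 121)
O*W = 12*121 = 1452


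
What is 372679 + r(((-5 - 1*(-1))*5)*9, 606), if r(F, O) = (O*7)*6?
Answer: 398131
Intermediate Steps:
r(F, O) = 42*O (r(F, O) = (7*O)*6 = 42*O)
372679 + r(((-5 - 1*(-1))*5)*9, 606) = 372679 + 42*606 = 372679 + 25452 = 398131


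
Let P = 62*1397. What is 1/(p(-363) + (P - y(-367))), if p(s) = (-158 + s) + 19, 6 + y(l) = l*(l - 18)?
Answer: -1/55177 ≈ -1.8123e-5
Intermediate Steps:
y(l) = -6 + l*(-18 + l) (y(l) = -6 + l*(l - 18) = -6 + l*(-18 + l))
P = 86614
p(s) = -139 + s
1/(p(-363) + (P - y(-367))) = 1/((-139 - 363) + (86614 - (-6 + (-367)² - 18*(-367)))) = 1/(-502 + (86614 - (-6 + 134689 + 6606))) = 1/(-502 + (86614 - 1*141289)) = 1/(-502 + (86614 - 141289)) = 1/(-502 - 54675) = 1/(-55177) = -1/55177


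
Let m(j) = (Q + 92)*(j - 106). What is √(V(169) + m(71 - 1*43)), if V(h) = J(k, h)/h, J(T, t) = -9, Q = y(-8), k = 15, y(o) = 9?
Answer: I*√1331391/13 ≈ 88.758*I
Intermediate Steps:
Q = 9
V(h) = -9/h
m(j) = -10706 + 101*j (m(j) = (9 + 92)*(j - 106) = 101*(-106 + j) = -10706 + 101*j)
√(V(169) + m(71 - 1*43)) = √(-9/169 + (-10706 + 101*(71 - 1*43))) = √(-9*1/169 + (-10706 + 101*(71 - 43))) = √(-9/169 + (-10706 + 101*28)) = √(-9/169 + (-10706 + 2828)) = √(-9/169 - 7878) = √(-1331391/169) = I*√1331391/13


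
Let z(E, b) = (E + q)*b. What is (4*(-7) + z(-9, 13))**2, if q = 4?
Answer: 8649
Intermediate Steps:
z(E, b) = b*(4 + E) (z(E, b) = (E + 4)*b = (4 + E)*b = b*(4 + E))
(4*(-7) + z(-9, 13))**2 = (4*(-7) + 13*(4 - 9))**2 = (-28 + 13*(-5))**2 = (-28 - 65)**2 = (-93)**2 = 8649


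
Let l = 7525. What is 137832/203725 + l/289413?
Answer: 41423403241/58960663425 ≈ 0.70256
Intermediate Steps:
137832/203725 + l/289413 = 137832/203725 + 7525/289413 = 41423403241/58960663425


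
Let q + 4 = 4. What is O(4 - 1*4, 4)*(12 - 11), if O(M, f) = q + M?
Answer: 0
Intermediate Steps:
q = 0 (q = -4 + 4 = 0)
O(M, f) = M (O(M, f) = 0 + M = M)
O(4 - 1*4, 4)*(12 - 11) = (4 - 1*4)*(12 - 11) = (4 - 4)*1 = 0*1 = 0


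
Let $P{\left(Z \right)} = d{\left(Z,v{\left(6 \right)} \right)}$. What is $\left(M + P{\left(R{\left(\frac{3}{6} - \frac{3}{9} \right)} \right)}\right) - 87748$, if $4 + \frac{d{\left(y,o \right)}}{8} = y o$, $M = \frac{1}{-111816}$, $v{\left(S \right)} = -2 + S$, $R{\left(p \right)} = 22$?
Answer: $- \frac{9736490017}{111816} \approx -87076.0$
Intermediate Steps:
$M = - \frac{1}{111816} \approx -8.9433 \cdot 10^{-6}$
$d{\left(y,o \right)} = -32 + 8 o y$ ($d{\left(y,o \right)} = -32 + 8 y o = -32 + 8 o y$)
$P{\left(Z \right)} = -32 + 32 Z$ ($P{\left(Z \right)} = -32 + 8 \left(-2 + 6\right) Z = -32 + 8 \cdot 4 Z = -32 + 32 Z$)
$\left(M + P{\left(R{\left(\frac{3}{6} - \frac{3}{9} \right)} \right)}\right) - 87748 = \left(- \frac{1}{111816} + \left(-32 + 32 \cdot 22\right)\right) - 87748 = \left(- \frac{1}{111816} + \left(-32 + 704\right)\right) - 87748 = \left(- \frac{1}{111816} + 672\right) - 87748 = \frac{75140351}{111816} - 87748 = - \frac{9736490017}{111816}$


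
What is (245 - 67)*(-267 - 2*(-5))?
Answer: -45746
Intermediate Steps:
(245 - 67)*(-267 - 2*(-5)) = 178*(-267 + 10) = 178*(-257) = -45746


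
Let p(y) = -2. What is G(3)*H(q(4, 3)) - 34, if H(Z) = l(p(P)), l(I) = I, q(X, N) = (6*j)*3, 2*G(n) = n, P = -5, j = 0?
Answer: -37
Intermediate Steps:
G(n) = n/2
q(X, N) = 0 (q(X, N) = (6*0)*3 = 0*3 = 0)
H(Z) = -2
G(3)*H(q(4, 3)) - 34 = ((½)*3)*(-2) - 34 = (3/2)*(-2) - 34 = -3 - 34 = -37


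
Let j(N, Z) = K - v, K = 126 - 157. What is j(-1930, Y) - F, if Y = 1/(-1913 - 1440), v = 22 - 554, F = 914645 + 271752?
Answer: -1185896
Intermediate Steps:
F = 1186397
K = -31
v = -532
Y = -1/3353 (Y = 1/(-3353) = -1/3353 ≈ -0.00029824)
j(N, Z) = 501 (j(N, Z) = -31 - 1*(-532) = -31 + 532 = 501)
j(-1930, Y) - F = 501 - 1*1186397 = 501 - 1186397 = -1185896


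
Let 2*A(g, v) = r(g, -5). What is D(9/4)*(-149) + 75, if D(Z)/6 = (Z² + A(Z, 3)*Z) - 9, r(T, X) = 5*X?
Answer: 229911/8 ≈ 28739.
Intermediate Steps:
A(g, v) = -25/2 (A(g, v) = (5*(-5))/2 = (½)*(-25) = -25/2)
D(Z) = -54 - 75*Z + 6*Z² (D(Z) = 6*((Z² - 25*Z/2) - 9) = 6*(-9 + Z² - 25*Z/2) = -54 - 75*Z + 6*Z²)
D(9/4)*(-149) + 75 = (-54 - 675/4 + 6*(9/4)²)*(-149) + 75 = (-54 - 675/4 + 6*(9*(¼))²)*(-149) + 75 = (-54 - 75*9/4 + 6*(9/4)²)*(-149) + 75 = (-54 - 675/4 + 6*(81/16))*(-149) + 75 = (-54 - 675/4 + 243/8)*(-149) + 75 = -1539/8*(-149) + 75 = 229311/8 + 75 = 229911/8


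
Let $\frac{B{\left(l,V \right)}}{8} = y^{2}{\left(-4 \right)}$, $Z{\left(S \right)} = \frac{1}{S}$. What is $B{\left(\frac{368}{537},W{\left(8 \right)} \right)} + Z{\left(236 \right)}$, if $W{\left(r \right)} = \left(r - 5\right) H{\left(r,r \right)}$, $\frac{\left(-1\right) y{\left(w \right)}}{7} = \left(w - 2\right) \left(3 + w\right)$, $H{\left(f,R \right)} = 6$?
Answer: $\frac{3330433}{236} \approx 14112.0$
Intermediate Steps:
$y{\left(w \right)} = - 7 \left(-2 + w\right) \left(3 + w\right)$ ($y{\left(w \right)} = - 7 \left(w - 2\right) \left(3 + w\right) = - 7 \left(-2 + w\right) \left(3 + w\right)$)
$W{\left(r \right)} = -30 + 6 r$ ($W{\left(r \right)} = \left(r - 5\right) 6 = \left(-5 + r\right) 6 = -30 + 6 r$)
$B{\left(l,V \right)} = 14112$ ($B{\left(l,V \right)} = 8 \left(42 - -28 - 7 \left(-4\right)^{2}\right)^{2} = 8 \left(42 + 28 - 112\right)^{2} = 8 \left(-42\right)^{2} = 8 \cdot 1764 = 14112$)
$B{\left(\frac{368}{537},W{\left(8 \right)} \right)} + Z{\left(236 \right)} = 14112 + \frac{1}{236} = \frac{3330433}{236}$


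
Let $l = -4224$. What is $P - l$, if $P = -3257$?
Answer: $967$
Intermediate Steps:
$P - l = -3257 - -4224 = -3257 + 4224 = 967$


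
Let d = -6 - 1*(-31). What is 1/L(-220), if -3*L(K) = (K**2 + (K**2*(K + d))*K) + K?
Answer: -1/692136060 ≈ -1.4448e-9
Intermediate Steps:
d = 25 (d = -6 + 31 = 25)
L(K) = -K/3 - K**2/3 - K**3*(25 + K)/3 (L(K) = -((K**2 + (K**2*(K + 25))*K) + K)/3 = -((K**2 + (K**2*(25 + K))*K) + K)/3 = -((K**2 + K**3*(25 + K)) + K)/3 = -(K + K**2 + K**3*(25 + K))/3 = -K/3 - K**2/3 - K**3*(25 + K)/3)
1/L(-220) = 1/(-1/3*(-220)*(1 - 220 + (-220)**3 + 25*(-220)**2)) = 1/(-1/3*(-220)*(1 - 220 - 10648000 + 25*48400)) = 1/(-1/3*(-220)*(1 - 220 - 10648000 + 1210000)) = 1/(-1/3*(-220)*(-9438219)) = 1/(-692136060) = -1/692136060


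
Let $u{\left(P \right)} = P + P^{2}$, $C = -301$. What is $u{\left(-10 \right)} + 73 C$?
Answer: $-21883$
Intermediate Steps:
$u{\left(-10 \right)} + 73 C = - 10 \left(1 - 10\right) + 73 \left(-301\right) = \left(-10\right) \left(-9\right) - 21973 = 90 - 21973 = -21883$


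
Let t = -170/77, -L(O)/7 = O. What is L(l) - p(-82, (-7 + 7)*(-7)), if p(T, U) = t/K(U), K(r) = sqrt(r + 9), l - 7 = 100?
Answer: -172849/231 ≈ -748.26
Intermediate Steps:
l = 107 (l = 7 + 100 = 107)
K(r) = sqrt(9 + r)
L(O) = -7*O
t = -170/77 (t = -170*1/77 = -170/77 ≈ -2.2078)
p(T, U) = -170/(77*sqrt(9 + U))
L(l) - p(-82, (-7 + 7)*(-7)) = -7*107 - (-170)/(77*sqrt(9 + (-7 + 7)*(-7))) = -749 - (-170)/(77*sqrt(9 + 0*(-7))) = -749 - (-170)/(77*sqrt(9 + 0)) = -749 - (-170)/(77*sqrt(9)) = -749 - (-170)/(77*3) = -749 - 1*(-170/231) = -749 + 170/231 = -172849/231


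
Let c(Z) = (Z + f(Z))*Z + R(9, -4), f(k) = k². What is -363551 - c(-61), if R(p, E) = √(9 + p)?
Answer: -140291 - 3*√2 ≈ -1.4030e+5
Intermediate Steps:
c(Z) = 3*√2 + Z*(Z + Z²) (c(Z) = (Z + Z²)*Z + √(9 + 9) = Z*(Z + Z²) + √18 = Z*(Z + Z²) + 3*√2 = 3*√2 + Z*(Z + Z²))
-363551 - c(-61) = -363551 - ((-61)² + (-61)³ + 3*√2) = -363551 - (3721 - 226981 + 3*√2) = -363551 - (-223260 + 3*√2) = -363551 + (223260 - 3*√2) = -140291 - 3*√2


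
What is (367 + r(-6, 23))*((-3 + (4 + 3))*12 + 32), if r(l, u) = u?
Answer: 31200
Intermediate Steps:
(367 + r(-6, 23))*((-3 + (4 + 3))*12 + 32) = (367 + 23)*((-3 + (4 + 3))*12 + 32) = 390*((-3 + 7)*12 + 32) = 390*(4*12 + 32) = 390*(48 + 32) = 390*80 = 31200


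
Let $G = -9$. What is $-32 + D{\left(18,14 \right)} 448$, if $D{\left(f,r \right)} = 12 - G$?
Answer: $9376$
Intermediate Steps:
$D{\left(f,r \right)} = 21$ ($D{\left(f,r \right)} = 12 - -9 = 12 + 9 = 21$)
$-32 + D{\left(18,14 \right)} 448 = -32 + 21 \cdot 448 = -32 + 9408 = 9376$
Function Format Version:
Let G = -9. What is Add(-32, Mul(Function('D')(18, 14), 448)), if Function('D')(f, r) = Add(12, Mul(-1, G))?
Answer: 9376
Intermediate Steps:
Function('D')(f, r) = 21 (Function('D')(f, r) = Add(12, Mul(-1, -9)) = Add(12, 9) = 21)
Add(-32, Mul(Function('D')(18, 14), 448)) = Add(-32, Mul(21, 448)) = Add(-32, 9408) = 9376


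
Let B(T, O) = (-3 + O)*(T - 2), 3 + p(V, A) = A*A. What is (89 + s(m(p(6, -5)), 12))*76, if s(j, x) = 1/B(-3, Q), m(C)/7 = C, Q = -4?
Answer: 236816/35 ≈ 6766.2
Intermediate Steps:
p(V, A) = -3 + A² (p(V, A) = -3 + A*A = -3 + A²)
m(C) = 7*C
B(T, O) = (-3 + O)*(-2 + T)
s(j, x) = 1/35 (s(j, x) = 1/(6 - 3*(-3) - 2*(-4) - 4*(-3)) = 1/(6 + 9 + 8 + 12) = 1/35)
(89 + s(m(p(6, -5)), 12))*76 = (89 + 1/35)*76 = (3116/35)*76 = 236816/35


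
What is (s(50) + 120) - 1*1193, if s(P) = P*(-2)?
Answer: -1173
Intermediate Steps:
s(P) = -2*P
(s(50) + 120) - 1*1193 = (-2*50 + 120) - 1*1193 = (-100 + 120) - 1193 = 20 - 1193 = -1173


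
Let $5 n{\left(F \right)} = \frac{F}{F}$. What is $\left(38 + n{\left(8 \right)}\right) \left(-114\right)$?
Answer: $- \frac{21774}{5} \approx -4354.8$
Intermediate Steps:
$n{\left(F \right)} = \frac{1}{5}$ ($n{\left(F \right)} = \frac{F \frac{1}{F}}{5} = \frac{1}{5} \cdot 1 = \frac{1}{5}$)
$\left(38 + n{\left(8 \right)}\right) \left(-114\right) = \left(38 + \frac{1}{5}\right) \left(-114\right) = \frac{191}{5} \left(-114\right) = - \frac{21774}{5}$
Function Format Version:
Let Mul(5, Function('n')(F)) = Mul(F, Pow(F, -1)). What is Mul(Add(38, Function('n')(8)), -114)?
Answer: Rational(-21774, 5) ≈ -4354.8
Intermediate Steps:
Function('n')(F) = Rational(1, 5) (Function('n')(F) = Mul(Rational(1, 5), Mul(F, Pow(F, -1))) = Mul(Rational(1, 5), 1) = Rational(1, 5))
Mul(Add(38, Function('n')(8)), -114) = Mul(Add(38, Rational(1, 5)), -114) = Mul(Rational(191, 5), -114) = Rational(-21774, 5)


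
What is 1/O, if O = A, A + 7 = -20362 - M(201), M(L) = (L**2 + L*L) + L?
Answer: -1/101372 ≈ -9.8647e-6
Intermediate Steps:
M(L) = L + 2*L**2 (M(L) = (L**2 + L**2) + L = 2*L**2 + L = L + 2*L**2)
A = -101372 (A = -7 + (-20362 - 201*(1 + 2*201)) = -7 + (-20362 - 201*(1 + 402)) = -7 + (-20362 - 201*403) = -7 + (-20362 - 1*81003) = -7 + (-20362 - 81003) = -7 - 101365 = -101372)
O = -101372
1/O = 1/(-101372) = -1/101372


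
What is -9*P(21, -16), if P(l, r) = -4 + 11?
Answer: -63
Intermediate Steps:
P(l, r) = 7
-9*P(21, -16) = -9*7 = -63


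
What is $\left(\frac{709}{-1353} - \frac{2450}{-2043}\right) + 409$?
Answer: $\frac{377471858}{921393} \approx 409.68$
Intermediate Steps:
$\left(\frac{709}{-1353} - \frac{2450}{-2043}\right) + 409 = \left(709 \left(- \frac{1}{1353}\right) - - \frac{2450}{2043}\right) + 409 = \left(- \frac{709}{1353} + \frac{2450}{2043}\right) + 409 = \frac{622121}{921393} + 409 = \frac{377471858}{921393}$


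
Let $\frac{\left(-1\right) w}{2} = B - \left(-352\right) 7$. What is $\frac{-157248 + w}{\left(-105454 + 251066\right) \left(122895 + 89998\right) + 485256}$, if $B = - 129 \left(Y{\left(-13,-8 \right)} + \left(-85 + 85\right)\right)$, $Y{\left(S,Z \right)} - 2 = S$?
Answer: $- \frac{82507}{15500130386} \approx -5.323 \cdot 10^{-6}$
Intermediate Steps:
$Y{\left(S,Z \right)} = 2 + S$
$B = 1419$ ($B = - 129 \left(\left(2 - 13\right) + \left(-85 + 85\right)\right) = - 129 \left(-11 + 0\right) = \left(-129\right) \left(-11\right) = 1419$)
$w = -7766$ ($w = - 2 \left(1419 - \left(-352\right) 7\right) = - 2 \left(1419 - -2464\right) = - 2 \left(1419 + 2464\right) = \left(-2\right) 3883 = -7766$)
$\frac{-157248 + w}{\left(-105454 + 251066\right) \left(122895 + 89998\right) + 485256} = \frac{-157248 - 7766}{\left(-105454 + 251066\right) \left(122895 + 89998\right) + 485256} = - \frac{165014}{145612 \cdot 212893 + 485256} = - \frac{165014}{30999775516 + 485256} = - \frac{165014}{31000260772} = \left(-165014\right) \frac{1}{31000260772} = - \frac{82507}{15500130386}$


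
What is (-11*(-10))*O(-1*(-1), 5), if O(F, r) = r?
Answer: 550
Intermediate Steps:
(-11*(-10))*O(-1*(-1), 5) = -11*(-10)*5 = 110*5 = 550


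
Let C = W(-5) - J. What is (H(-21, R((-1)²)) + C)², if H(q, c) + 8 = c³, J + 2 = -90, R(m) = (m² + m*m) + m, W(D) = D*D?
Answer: 18496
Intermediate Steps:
W(D) = D²
R(m) = m + 2*m² (R(m) = (m² + m²) + m = 2*m² + m = m + 2*m²)
J = -92 (J = -2 - 90 = -92)
H(q, c) = -8 + c³
C = 117 (C = (-5)² - 1*(-92) = 25 + 92 = 117)
(H(-21, R((-1)²)) + C)² = ((-8 + ((-1)²*(1 + 2*(-1)²))³) + 117)² = ((-8 + (1*(1 + 2*1))³) + 117)² = ((-8 + (1*(1 + 2))³) + 117)² = ((-8 + (1*3)³) + 117)² = ((-8 + 3³) + 117)² = ((-8 + 27) + 117)² = (19 + 117)² = 136² = 18496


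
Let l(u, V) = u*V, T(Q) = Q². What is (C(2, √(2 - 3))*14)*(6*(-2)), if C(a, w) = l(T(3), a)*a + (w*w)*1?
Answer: -5880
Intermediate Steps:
l(u, V) = V*u
C(a, w) = w² + 9*a² (C(a, w) = (a*3²)*a + (w*w)*1 = (a*9)*a + w²*1 = (9*a)*a + w² = 9*a² + w² = w² + 9*a²)
(C(2, √(2 - 3))*14)*(6*(-2)) = (((√(2 - 3))² + 9*2²)*14)*(6*(-2)) = (((√(-1))² + 9*4)*14)*(-12) = ((I² + 36)*14)*(-12) = ((-1 + 36)*14)*(-12) = (35*14)*(-12) = 490*(-12) = -5880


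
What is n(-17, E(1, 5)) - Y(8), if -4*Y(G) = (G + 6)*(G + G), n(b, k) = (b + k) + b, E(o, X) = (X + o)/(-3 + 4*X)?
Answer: 380/17 ≈ 22.353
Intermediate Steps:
E(o, X) = (X + o)/(-3 + 4*X)
n(b, k) = k + 2*b
Y(G) = -G*(6 + G)/2 (Y(G) = -(G + 6)*(G + G)/4 = -(6 + G)*2*G/4 = -G*(6 + G)/2)
n(-17, E(1, 5)) - Y(8) = ((5 + 1)/(-3 + 4*5) + 2*(-17)) - (-1)*8*(6 + 8)/2 = (6/(-3 + 20) - 34) - (-1)*8*14/2 = (6/17 - 34) - 1*(-56) = ((1/17)*6 - 34) + 56 = (6/17 - 34) + 56 = -572/17 + 56 = 380/17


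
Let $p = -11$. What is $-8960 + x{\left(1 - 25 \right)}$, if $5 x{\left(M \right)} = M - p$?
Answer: $- \frac{44813}{5} \approx -8962.6$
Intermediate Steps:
$x{\left(M \right)} = \frac{11}{5} + \frac{M}{5}$ ($x{\left(M \right)} = \frac{M - -11}{5} = \frac{M + 11}{5} = \frac{11 + M}{5} = \frac{11}{5} + \frac{M}{5}$)
$-8960 + x{\left(1 - 25 \right)} = -8960 + \left(\frac{11}{5} + \frac{1 - 25}{5}\right) = -8960 + \left(\frac{11}{5} + \frac{1}{5} \left(-24\right)\right) = -8960 + \left(\frac{11}{5} - \frac{24}{5}\right) = -8960 - \frac{13}{5} = - \frac{44813}{5}$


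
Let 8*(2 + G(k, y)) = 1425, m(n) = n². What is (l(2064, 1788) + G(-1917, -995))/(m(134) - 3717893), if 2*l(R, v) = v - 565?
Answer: -6301/29599496 ≈ -0.00021288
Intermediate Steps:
G(k, y) = 1409/8 (G(k, y) = -2 + (⅛)*1425 = -2 + 1425/8 = 1409/8)
l(R, v) = -565/2 + v/2 (l(R, v) = (v - 565)/2 = (-565 + v)/2 = -565/2 + v/2)
(l(2064, 1788) + G(-1917, -995))/(m(134) - 3717893) = ((-565/2 + (½)*1788) + 1409/8)/(134² - 3717893) = ((-565/2 + 894) + 1409/8)/(17956 - 3717893) = (1223/2 + 1409/8)/(-3699937) = (6301/8)*(-1/3699937) = -6301/29599496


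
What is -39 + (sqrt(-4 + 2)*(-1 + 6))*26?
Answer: -39 + 130*I*sqrt(2) ≈ -39.0 + 183.85*I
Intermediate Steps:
-39 + (sqrt(-4 + 2)*(-1 + 6))*26 = -39 + (sqrt(-2)*5)*26 = -39 + ((I*sqrt(2))*5)*26 = -39 + (5*I*sqrt(2))*26 = -39 + 130*I*sqrt(2)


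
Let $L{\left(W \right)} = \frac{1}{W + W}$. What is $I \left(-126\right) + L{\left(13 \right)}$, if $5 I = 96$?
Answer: $- \frac{314491}{130} \approx -2419.2$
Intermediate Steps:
$I = \frac{96}{5}$ ($I = \frac{1}{5} \cdot 96 = \frac{96}{5} \approx 19.2$)
$L{\left(W \right)} = \frac{1}{2 W}$
$I \left(-126\right) + L{\left(13 \right)} = \frac{96}{5} \left(-126\right) + \frac{1}{2 \cdot 13} = - \frac{12096}{5} + \frac{1}{2} \cdot \frac{1}{13} = - \frac{12096}{5} + \frac{1}{26} = - \frac{314491}{130}$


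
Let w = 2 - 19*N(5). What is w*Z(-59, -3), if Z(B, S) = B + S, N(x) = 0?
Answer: -124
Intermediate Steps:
w = 2 (w = 2 - 19*0 = 2 + 0 = 2)
w*Z(-59, -3) = 2*(-59 - 3) = 2*(-62) = -124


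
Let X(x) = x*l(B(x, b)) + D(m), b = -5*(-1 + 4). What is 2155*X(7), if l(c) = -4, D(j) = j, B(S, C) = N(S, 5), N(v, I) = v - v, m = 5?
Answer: -49565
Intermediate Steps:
N(v, I) = 0
b = -15 (b = -5*3 = -15)
B(S, C) = 0
X(x) = 5 - 4*x (X(x) = x*(-4) + 5 = -4*x + 5 = 5 - 4*x)
2155*X(7) = 2155*(5 - 4*7) = 2155*(5 - 28) = 2155*(-23) = -49565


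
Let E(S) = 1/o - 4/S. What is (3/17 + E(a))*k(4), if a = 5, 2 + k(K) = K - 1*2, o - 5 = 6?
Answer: 0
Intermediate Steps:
o = 11 (o = 5 + 6 = 11)
k(K) = -4 + K (k(K) = -2 + (K - 1*2) = -2 + (K - 2) = -2 + (-2 + K) = -4 + K)
E(S) = 1/11 - 4/S
(3/17 + E(a))*k(4) = (3/17 + (1/11)*(-44 + 5)/5)*(-4 + 4) = (3*(1/17) + (1/11)*(1/5)*(-39))*0 = (3/17 - 39/55)*0 = -498/935*0 = 0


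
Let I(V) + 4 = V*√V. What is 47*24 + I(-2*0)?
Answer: 1124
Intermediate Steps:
I(V) = -4 + V^(3/2) (I(V) = -4 + V*√V = -4 + V^(3/2))
47*24 + I(-2*0) = 47*24 + (-4 + (-2*0)^(3/2)) = 1128 + (-4 + 0^(3/2)) = 1128 + (-4 + 0) = 1128 - 4 = 1124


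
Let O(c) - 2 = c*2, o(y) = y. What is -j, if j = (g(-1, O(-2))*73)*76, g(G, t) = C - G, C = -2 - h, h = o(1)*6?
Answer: 38836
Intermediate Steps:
O(c) = 2 + 2*c (O(c) = 2 + c*2 = 2 + 2*c)
h = 6 (h = 1*6 = 6)
C = -8 (C = -2 - 1*6 = -2 - 6 = -8)
g(G, t) = -8 - G
j = -38836 (j = ((-8 - 1*(-1))*73)*76 = ((-8 + 1)*73)*76 = -7*73*76 = -511*76 = -38836)
-j = -1*(-38836) = 38836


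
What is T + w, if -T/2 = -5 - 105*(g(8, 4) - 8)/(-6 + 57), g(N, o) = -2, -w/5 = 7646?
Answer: -650440/17 ≈ -38261.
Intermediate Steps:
w = -38230 (w = -5*7646 = -38230)
T = -530/17 (T = -2*(-5 - 105*(-2 - 8)/(-6 + 57)) = -2*(-5 - (-1050)/51) = -2*(-5 - 105*(-10/51)) = -2*(-5 + 350/17) = -2*265/17 = -530/17 ≈ -31.176)
T + w = -530/17 - 38230 = -650440/17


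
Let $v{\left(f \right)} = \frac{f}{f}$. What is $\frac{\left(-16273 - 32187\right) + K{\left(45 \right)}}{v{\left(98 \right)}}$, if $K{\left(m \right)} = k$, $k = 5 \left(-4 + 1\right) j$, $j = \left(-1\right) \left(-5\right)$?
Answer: $-48535$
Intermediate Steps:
$v{\left(f \right)} = 1$
$j = 5$
$k = -75$ ($k = 5 \left(-4 + 1\right) 5 = 5 \left(-3\right) 5 = \left(-15\right) 5 = -75$)
$K{\left(m \right)} = -75$
$\frac{\left(-16273 - 32187\right) + K{\left(45 \right)}}{v{\left(98 \right)}} = \frac{\left(-16273 - 32187\right) - 75}{1} = \left(-48460 - 75\right) 1 = \left(-48535\right) 1 = -48535$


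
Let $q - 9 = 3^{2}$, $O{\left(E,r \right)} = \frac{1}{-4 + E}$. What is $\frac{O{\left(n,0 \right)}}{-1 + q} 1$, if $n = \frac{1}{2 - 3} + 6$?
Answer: $\frac{1}{17} \approx 0.058824$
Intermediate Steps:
$n = 5$ ($n = \frac{1}{-1} + 6 = -1 + 6 = 5$)
$q = 18$ ($q = 9 + 3^{2} = 9 + 9 = 18$)
$\frac{O{\left(n,0 \right)}}{-1 + q} 1 = \frac{1}{\left(-1 + 18\right) \left(-4 + 5\right)} 1 = \frac{1}{17 \cdot 1} \cdot 1 = \frac{1}{17} \cdot 1 \cdot 1 = \frac{1}{17} \cdot 1 = \frac{1}{17}$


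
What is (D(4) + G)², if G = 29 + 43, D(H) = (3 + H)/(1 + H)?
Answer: 134689/25 ≈ 5387.6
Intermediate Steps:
D(H) = (3 + H)/(1 + H)
G = 72
(D(4) + G)² = ((3 + 4)/(1 + 4) + 72)² = (7/5 + 72)² = (367/5)² = 134689/25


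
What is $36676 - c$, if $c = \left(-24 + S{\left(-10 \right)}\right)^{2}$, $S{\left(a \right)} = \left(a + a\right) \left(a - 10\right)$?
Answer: $-104700$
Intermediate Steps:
$S{\left(a \right)} = 2 a \left(-10 + a\right)$
$c = 141376$ ($c = \left(-24 + 2 \left(-10\right) \left(-10 - 10\right)\right)^{2} = \left(-24 + 2 \left(-10\right) \left(-20\right)\right)^{2} = \left(-24 + 400\right)^{2} = 376^{2} = 141376$)
$36676 - c = 36676 - 141376 = -104700$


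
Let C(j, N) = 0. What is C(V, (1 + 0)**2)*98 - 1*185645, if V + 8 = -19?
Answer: -185645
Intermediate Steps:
V = -27 (V = -8 - 19 = -27)
C(V, (1 + 0)**2)*98 - 1*185645 = 0*98 - 1*185645 = 0 - 185645 = -185645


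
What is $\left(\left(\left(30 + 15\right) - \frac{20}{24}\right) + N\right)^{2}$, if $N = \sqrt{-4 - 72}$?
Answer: $\frac{67489}{36} + \frac{530 i \sqrt{19}}{3} \approx 1874.7 + 770.07 i$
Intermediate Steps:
$N = 2 i \sqrt{19}$ ($N = \sqrt{-76} = 2 i \sqrt{19} \approx 8.7178 i$)
$\left(\left(\left(30 + 15\right) - \frac{20}{24}\right) + N\right)^{2} = \left(\left(\left(30 + 15\right) - \frac{20}{24}\right) + 2 i \sqrt{19}\right)^{2} = \left(\left(45 - \frac{5}{6}\right) + 2 i \sqrt{19}\right)^{2} = \left(\frac{265}{6} + 2 i \sqrt{19}\right)^{2}$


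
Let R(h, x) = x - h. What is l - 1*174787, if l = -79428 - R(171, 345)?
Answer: -254389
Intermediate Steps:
l = -79602 (l = -79428 - (345 - 1*171) = -79428 - (345 - 171) = -79428 - 1*174 = -79428 - 174 = -79602)
l - 1*174787 = -79602 - 1*174787 = -79602 - 174787 = -254389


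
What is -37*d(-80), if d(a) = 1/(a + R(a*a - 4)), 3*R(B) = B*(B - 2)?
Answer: -37/13631928 ≈ -2.7142e-6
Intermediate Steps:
R(B) = B*(-2 + B)/3 (R(B) = (B*(B - 2))/3 = (B*(-2 + B))/3 = B*(-2 + B)/3)
d(a) = 1/(a + (-6 + a**2)*(-4 + a**2)/3) (d(a) = 1/(a + (a*a - 4)*(-2 + (a*a - 4))/3) = 1/(a + (a**2 - 4)*(-2 + (a**2 - 4))/3) = 1/(a + (-4 + a**2)*(-2 + (-4 + a**2))/3) = 1/(a + (-4 + a**2)*(-6 + a**2)/3) = 1/(a + (-6 + a**2)*(-4 + a**2)/3))
-37*d(-80) = -111/(3*(-80) + (-6 + (-80)**2)*(-4 + (-80)**2)) = -111/(-240 + (-6 + 6400)*(-4 + 6400)) = -111/(-240 + 6394*6396) = -111/(-240 + 40896024) = -111/40895784 = -37*1/13631928 = -37/13631928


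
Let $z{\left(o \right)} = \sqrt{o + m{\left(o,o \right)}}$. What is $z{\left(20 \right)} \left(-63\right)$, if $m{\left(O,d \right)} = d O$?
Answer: $- 126 \sqrt{105} \approx -1291.1$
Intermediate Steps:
$m{\left(O,d \right)} = O d$
$z{\left(o \right)} = \sqrt{o + o^{2}}$ ($z{\left(o \right)} = \sqrt{o + o o} = \sqrt{o + o^{2}}$)
$z{\left(20 \right)} \left(-63\right) = \sqrt{20 \left(1 + 20\right)} \left(-63\right) = \sqrt{20 \cdot 21} \left(-63\right) = \sqrt{420} \left(-63\right) = 2 \sqrt{105} \left(-63\right) = - 126 \sqrt{105}$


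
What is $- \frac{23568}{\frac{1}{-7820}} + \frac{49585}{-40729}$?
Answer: $\frac{7506426333455}{40729} \approx 1.843 \cdot 10^{8}$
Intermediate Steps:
$- \frac{23568}{\frac{1}{-7820}} + \frac{49585}{-40729} = - \frac{23568}{- \frac{1}{7820}} + 49585 \left(- \frac{1}{40729}\right) = \left(-23568\right) \left(-7820\right) - \frac{49585}{40729} = 184301760 - \frac{49585}{40729} = \frac{7506426333455}{40729}$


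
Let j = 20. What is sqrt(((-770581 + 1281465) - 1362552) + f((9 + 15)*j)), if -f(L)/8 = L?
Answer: 2*I*sqrt(213877) ≈ 924.94*I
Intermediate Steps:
f(L) = -8*L
sqrt(((-770581 + 1281465) - 1362552) + f((9 + 15)*j)) = sqrt(((-770581 + 1281465) - 1362552) - 8*(9 + 15)*20) = sqrt((510884 - 1362552) - 192*20) = sqrt(-851668 - 8*480) = sqrt(-851668 - 3840) = sqrt(-855508) = 2*I*sqrt(213877)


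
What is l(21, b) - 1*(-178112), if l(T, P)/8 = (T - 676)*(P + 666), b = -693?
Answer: 319592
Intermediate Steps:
l(T, P) = 8*(-676 + T)*(666 + P) (l(T, P) = 8*((T - 676)*(P + 666)) = 8*((-676 + T)*(666 + P)) = 8*(-676 + T)*(666 + P))
l(21, b) - 1*(-178112) = (-3601728 - 5408*(-693) + 5328*21 + 8*(-693)*21) - 1*(-178112) = (-3601728 + 3747744 + 111888 - 116424) + 178112 = 141480 + 178112 = 319592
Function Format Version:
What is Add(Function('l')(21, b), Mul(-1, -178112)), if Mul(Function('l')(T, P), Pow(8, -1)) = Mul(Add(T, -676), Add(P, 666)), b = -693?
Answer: 319592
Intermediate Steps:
Function('l')(T, P) = Mul(8, Add(-676, T), Add(666, P)) (Function('l')(T, P) = Mul(8, Mul(Add(T, -676), Add(P, 666))) = Mul(8, Mul(Add(-676, T), Add(666, P))) = Mul(8, Add(-676, T), Add(666, P)))
Add(Function('l')(21, b), Mul(-1, -178112)) = Add(Add(-3601728, Mul(-5408, -693), Mul(5328, 21), Mul(8, -693, 21)), Mul(-1, -178112)) = Add(Add(-3601728, 3747744, 111888, -116424), 178112) = Add(141480, 178112) = 319592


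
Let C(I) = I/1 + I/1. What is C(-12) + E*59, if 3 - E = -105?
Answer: 6348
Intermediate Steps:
E = 108 (E = 3 - 1*(-105) = 3 + 105 = 108)
C(I) = 2*I (C(I) = I*1 + I*1 = I + I = 2*I)
C(-12) + E*59 = 2*(-12) + 108*59 = -24 + 6372 = 6348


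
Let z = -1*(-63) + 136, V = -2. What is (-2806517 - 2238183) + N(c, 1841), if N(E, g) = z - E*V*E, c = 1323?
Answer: -1543843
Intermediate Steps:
z = 199 (z = 63 + 136 = 199)
N(E, g) = 199 + 2*E**2 (N(E, g) = 199 - E*(-2)*E = 199 - (-2*E)*E = 199 - (-2)*E**2 = 199 + 2*E**2)
(-2806517 - 2238183) + N(c, 1841) = (-2806517 - 2238183) + (199 + 2*1323**2) = -5044700 + (199 + 2*1750329) = -5044700 + (199 + 3500658) = -5044700 + 3500857 = -1543843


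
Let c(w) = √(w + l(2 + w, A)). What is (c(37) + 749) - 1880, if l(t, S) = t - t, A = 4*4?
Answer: -1131 + √37 ≈ -1124.9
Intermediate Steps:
A = 16
l(t, S) = 0
c(w) = √w (c(w) = √(w + 0) = √w)
(c(37) + 749) - 1880 = (√37 + 749) - 1880 = (749 + √37) - 1880 = -1131 + √37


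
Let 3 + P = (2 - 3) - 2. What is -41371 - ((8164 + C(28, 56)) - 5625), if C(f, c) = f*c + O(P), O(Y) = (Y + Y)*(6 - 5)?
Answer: -45466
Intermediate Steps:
P = -6 (P = -3 + ((2 - 3) - 2) = -3 + (-1 - 2) = -3 - 3 = -6)
O(Y) = 2*Y (O(Y) = (2*Y)*1 = 2*Y)
C(f, c) = -12 + c*f (C(f, c) = f*c + 2*(-6) = c*f - 12 = -12 + c*f)
-41371 - ((8164 + C(28, 56)) - 5625) = -41371 - ((8164 + (-12 + 56*28)) - 5625) = -41371 - ((8164 + (-12 + 1568)) - 5625) = -41371 - ((8164 + 1556) - 5625) = -41371 - (9720 - 5625) = -41371 - 1*4095 = -41371 - 4095 = -45466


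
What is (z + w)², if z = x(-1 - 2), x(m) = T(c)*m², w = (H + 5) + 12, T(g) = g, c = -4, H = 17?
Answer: 4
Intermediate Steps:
w = 34 (w = (17 + 5) + 12 = 22 + 12 = 34)
x(m) = -4*m²
z = -36 (z = -4*(-1 - 2)² = -4*(-3)² = -4*9 = -36)
(z + w)² = (-36 + 34)² = (-2)² = 4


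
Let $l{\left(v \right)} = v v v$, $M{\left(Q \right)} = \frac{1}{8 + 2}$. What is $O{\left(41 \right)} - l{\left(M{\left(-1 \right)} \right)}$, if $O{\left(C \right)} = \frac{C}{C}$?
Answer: $\frac{999}{1000} \approx 0.999$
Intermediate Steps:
$O{\left(C \right)} = 1$
$M{\left(Q \right)} = \frac{1}{10}$
$l{\left(v \right)} = v^{3}$ ($l{\left(v \right)} = v^{2} v = v^{3}$)
$O{\left(41 \right)} - l{\left(M{\left(-1 \right)} \right)} = 1 - \left(\frac{1}{10}\right)^{3} = 1 - \frac{1}{1000} = \frac{999}{1000}$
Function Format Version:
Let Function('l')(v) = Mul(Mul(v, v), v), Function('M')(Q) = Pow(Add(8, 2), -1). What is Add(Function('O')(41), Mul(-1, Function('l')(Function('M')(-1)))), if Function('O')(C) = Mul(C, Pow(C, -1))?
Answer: Rational(999, 1000) ≈ 0.99900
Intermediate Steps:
Function('O')(C) = 1
Function('M')(Q) = Rational(1, 10) (Function('M')(Q) = Pow(10, -1) = Rational(1, 10))
Function('l')(v) = Pow(v, 3) (Function('l')(v) = Mul(Pow(v, 2), v) = Pow(v, 3))
Add(Function('O')(41), Mul(-1, Function('l')(Function('M')(-1)))) = Add(1, Mul(-1, Pow(Rational(1, 10), 3))) = Add(1, Mul(-1, Rational(1, 1000))) = Add(1, Rational(-1, 1000)) = Rational(999, 1000)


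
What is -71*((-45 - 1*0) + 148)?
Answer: -7313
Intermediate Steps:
-71*((-45 - 1*0) + 148) = -71*((-45 + 0) + 148) = -71*(-45 + 148) = -71*103 = -7313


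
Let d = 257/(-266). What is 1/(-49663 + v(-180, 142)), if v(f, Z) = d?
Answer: -266/13210615 ≈ -2.0135e-5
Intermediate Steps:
d = -257/266 (d = 257*(-1/266) = -257/266 ≈ -0.96617)
v(f, Z) = -257/266
1/(-49663 + v(-180, 142)) = 1/(-49663 - 257/266) = 1/(-13210615/266) = -266/13210615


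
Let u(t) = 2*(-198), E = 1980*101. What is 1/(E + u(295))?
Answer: 1/199584 ≈ 5.0104e-6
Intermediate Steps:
E = 199980
u(t) = -396
1/(E + u(295)) = 1/(199980 - 396) = 1/199584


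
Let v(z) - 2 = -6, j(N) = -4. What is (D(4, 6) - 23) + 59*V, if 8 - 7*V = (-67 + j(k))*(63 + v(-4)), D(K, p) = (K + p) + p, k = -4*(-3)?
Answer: 247574/7 ≈ 35368.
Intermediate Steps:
k = 12
D(K, p) = K + 2*p
v(z) = -4 (v(z) = 2 - 6 = -4)
V = 4197/7 (V = 8/7 - (-67 - 4)*(63 - 4)/7 = 8/7 - (-71)*59/7 = 8/7 - 1/7*(-4189) = 8/7 + 4189/7 = 4197/7 ≈ 599.57)
(D(4, 6) - 23) + 59*V = ((4 + 2*6) - 23) + 59*(4197/7) = ((4 + 12) - 23) + 247623/7 = (16 - 23) + 247623/7 = -7 + 247623/7 = 247574/7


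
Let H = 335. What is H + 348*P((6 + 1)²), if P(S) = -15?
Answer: -4885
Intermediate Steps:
H + 348*P((6 + 1)²) = 335 + 348*(-15) = 335 - 5220 = -4885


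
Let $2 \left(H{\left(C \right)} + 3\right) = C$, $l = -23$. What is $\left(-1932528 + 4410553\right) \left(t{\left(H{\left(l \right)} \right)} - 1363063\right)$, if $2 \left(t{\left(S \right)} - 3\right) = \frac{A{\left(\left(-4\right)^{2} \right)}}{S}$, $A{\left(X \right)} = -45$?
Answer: $- \frac{97953094427375}{29} \approx -3.3777 \cdot 10^{12}$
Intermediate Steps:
$H{\left(C \right)} = -3 + \frac{C}{2}$
$t{\left(S \right)} = 3 - \frac{45}{2 S}$ ($t{\left(S \right)} = 3 + \frac{\left(-45\right) \frac{1}{S}}{2} = 3 - \frac{45}{2 S}$)
$\left(-1932528 + 4410553\right) \left(t{\left(H{\left(l \right)} \right)} - 1363063\right) = \left(-1932528 + 4410553\right) \left(\left(3 - \frac{45}{2 \left(-3 + \frac{1}{2} \left(-23\right)\right)}\right) - 1363063\right) = 2478025 \left(\left(3 - \frac{45}{2 \left(-3 - \frac{23}{2}\right)}\right) - 1363063\right) = 2478025 \left(\left(3 - \frac{45}{2 \left(- \frac{29}{2}\right)}\right) - 1363063\right) = 2478025 \left(\left(3 - - \frac{45}{29}\right) - 1363063\right) = 2478025 \left(\left(3 + \frac{45}{29}\right) - 1363063\right) = 2478025 \left(\frac{132}{29} - 1363063\right) = 2478025 \left(- \frac{39528695}{29}\right) = - \frac{97953094427375}{29}$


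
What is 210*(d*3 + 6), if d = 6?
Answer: 5040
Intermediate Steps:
210*(d*3 + 6) = 210*(6*3 + 6) = 210*(18 + 6) = 210*24 = 5040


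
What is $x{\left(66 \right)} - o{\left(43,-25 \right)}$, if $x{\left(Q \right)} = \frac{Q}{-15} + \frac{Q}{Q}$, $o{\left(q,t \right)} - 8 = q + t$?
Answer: $- \frac{147}{5} \approx -29.4$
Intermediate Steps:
$o{\left(q,t \right)} = 8 + q + t$ ($o{\left(q,t \right)} = 8 + \left(q + t\right) = 8 + q + t$)
$x{\left(Q \right)} = 1 - \frac{Q}{15}$ ($x{\left(Q \right)} = Q \left(- \frac{1}{15}\right) + 1 = - \frac{Q}{15} + 1 = 1 - \frac{Q}{15}$)
$x{\left(66 \right)} - o{\left(43,-25 \right)} = \left(1 - \frac{22}{5}\right) - \left(8 + 43 - 25\right) = \left(1 - \frac{22}{5}\right) - 26 = - \frac{17}{5} - 26 = - \frac{147}{5}$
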